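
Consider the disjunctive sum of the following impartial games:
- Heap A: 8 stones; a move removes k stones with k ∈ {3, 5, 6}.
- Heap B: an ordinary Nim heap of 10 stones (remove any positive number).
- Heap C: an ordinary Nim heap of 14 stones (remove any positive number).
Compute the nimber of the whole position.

For heap A, compute g(0), g(1), … with moves {3, 5, 6}:
g(0) = mex{} = 0
g(1) = mex{} = 0
g(2) = mex{} = 0
g(3) = mex{0} = 1
g(4) = mex{0} = 1
g(5) = mex{0} = 1
g(6) = mex{0,1} = 2
g(7) = mex{0,1} = 2
g(8) = mex{0,1} = 2
So g(8) = 2.
Heap B is a plain Nim heap of size 10, so its Grundy value is 10.
Heap C is a plain Nim heap of size 14, so its Grundy value is 14.
The value of a disjunctive sum is the nim-sum of the parts.
Combined value = 2 XOR 10 XOR 14 = 6.

6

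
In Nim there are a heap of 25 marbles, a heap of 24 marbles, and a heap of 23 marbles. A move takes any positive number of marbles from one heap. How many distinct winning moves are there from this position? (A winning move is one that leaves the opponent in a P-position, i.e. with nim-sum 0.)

Write each in binary and XOR column by column:
  11001  (25)
  11000  (24)
  10111  (23)
  -----
  10110  (22)
The overall nim-sum is X = 22. A heap of size p has a winning move iff p XOR X < p (reduce it to p XOR X).
  25: 25 XOR 22 = 15 < 25 — winning move (to 15).
  24: 24 XOR 22 = 14 < 24 — winning move (to 14).
  23: 23 XOR 22 = 1 < 23 — winning move (to 1).
That gives 3 winning moves.

3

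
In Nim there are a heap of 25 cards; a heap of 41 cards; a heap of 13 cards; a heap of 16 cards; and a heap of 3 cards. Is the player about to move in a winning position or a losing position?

Nim-sum: 25 XOR 41 XOR 13 XOR 16 XOR 3 = 46.
The nim-sum is 46 ≠ 0, so this is an N-position: the player to move can win.

Winning position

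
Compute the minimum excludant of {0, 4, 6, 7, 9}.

1

0 is in the set but 1 is not, so the mex is 1.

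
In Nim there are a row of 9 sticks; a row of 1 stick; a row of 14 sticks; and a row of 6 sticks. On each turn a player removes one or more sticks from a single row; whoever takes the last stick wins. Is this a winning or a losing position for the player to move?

Nim-sum: 9 ⊕ 1 ⊕ 14 ⊕ 6 = 0.
The nim-sum is 0, so this is a P-position: the player to move is in a losing position under optimal play.

Losing position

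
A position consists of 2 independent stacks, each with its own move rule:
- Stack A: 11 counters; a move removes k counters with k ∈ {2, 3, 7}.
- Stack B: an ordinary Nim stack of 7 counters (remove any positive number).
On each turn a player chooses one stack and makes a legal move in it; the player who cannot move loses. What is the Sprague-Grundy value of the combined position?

Build the Grundy sequence for stack A with g(k) = mex{g(k−s) : s ∈ {2, 3, 7}, s ≤ k}:
g(0) = mex{} = 0
g(1) = mex{} = 0
g(2) = mex{0} = 1
g(3) = mex{0} = 1
g(4) = mex{0,1} = 2
g(5) = mex{1} = 0
g(6) = mex{1,2} = 0
g(7) = mex{0,2} = 1
g(8) = mex{0} = 1
g(9) = mex{0,1} = 2
g(10) = mex{1} = 0
g(11) = mex{1,2} = 0
So g(11) = 0.
Stack B is a plain Nim stack of size 7, so its Grundy value is 7.
By the Sprague-Grundy theorem, the Grundy value of a sum of independent games is the XOR of the component values.
Combined value = 0 XOR 7 = 7.

7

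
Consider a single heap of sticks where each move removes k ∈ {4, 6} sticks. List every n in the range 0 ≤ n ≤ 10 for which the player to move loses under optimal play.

0, 1, 2, 3, 10

Compute g(0), g(1), … for moves {4, 6}:
k:     0  1  2  3  4  5  6  7  8  9 10
g(k):  0  0  0  0  1  1  1  1  2  2  0
The P-positions (g = 0) in 0..10 are 0, 1, 2, 3, 10.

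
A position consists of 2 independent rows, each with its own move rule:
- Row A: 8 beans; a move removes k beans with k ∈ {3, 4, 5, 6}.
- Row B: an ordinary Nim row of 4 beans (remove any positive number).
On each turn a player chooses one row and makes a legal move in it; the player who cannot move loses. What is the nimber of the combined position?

6

For row A, compute g(0), g(1), … with moves {3, 4, 5, 6}:
k:     0  1  2  3  4  5  6  7  8
g(k):  0  0  0  1  1  1  2  2  2
So g(8) = 2.
Row B is a plain Nim row of size 4, so its Grundy value is 4.
By the Sprague-Grundy theorem, the Grundy value of a sum of independent games is the XOR of the component values.
Combined value = 2 ⊕ 4 = 6.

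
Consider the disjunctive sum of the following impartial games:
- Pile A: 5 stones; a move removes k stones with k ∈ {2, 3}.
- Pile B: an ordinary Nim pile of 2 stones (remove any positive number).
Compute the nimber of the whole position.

2

Build the Grundy sequence for pile A with g(k) = mex{g(k−s) : s ∈ {2, 3}, s ≤ k}:
k:     0  1  2  3  4  5
g(k):  0  0  1  1  2  0
So g(5) = 0.
Pile B is a plain Nim pile of size 2, so its Grundy value is 2.
By the Sprague-Grundy theorem, the Grundy value of a sum of independent games is the XOR of the component values.
Combined value = 0 ⊕ 2 = 2.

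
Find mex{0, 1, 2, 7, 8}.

3

The values 0, 1, 2 are all present; 3 is the first non-negative integer missing from the set.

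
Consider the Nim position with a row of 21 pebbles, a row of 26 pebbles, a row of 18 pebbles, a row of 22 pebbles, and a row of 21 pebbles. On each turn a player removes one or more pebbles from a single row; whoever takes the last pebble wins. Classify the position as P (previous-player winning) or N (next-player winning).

N-position

Nim-sum: 21 ⊕ 26 ⊕ 18 ⊕ 22 ⊕ 21 = 30.
The nim-sum is 30 ≠ 0, so this is an N-position: the player to move can win.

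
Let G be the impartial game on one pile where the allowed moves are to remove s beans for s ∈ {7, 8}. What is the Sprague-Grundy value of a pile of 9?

1

Compute g(0), g(1), … for moves {7, 8}:
g(0) = mex{} = 0
g(1) = mex{} = 0
g(2) = mex{} = 0
g(3) = mex{} = 0
g(4) = mex{} = 0
g(5) = mex{} = 0
g(6) = mex{} = 0
g(7) = mex{0} = 1
g(8) = mex{0} = 1
g(9) = mex{0} = 1
So g(9) = 1.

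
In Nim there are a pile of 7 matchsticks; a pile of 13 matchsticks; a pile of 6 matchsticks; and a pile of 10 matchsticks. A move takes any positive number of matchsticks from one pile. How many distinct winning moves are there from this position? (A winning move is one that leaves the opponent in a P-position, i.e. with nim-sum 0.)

Compute the nim-sum pairwise:
7 ⊕ 13 = 10
10 ⊕ 6 = 12
12 ⊕ 10 = 6
The overall nim-sum is X = 6. A pile of size p has a winning move iff p XOR X < p (reduce it to p XOR X).
  7: 7 XOR 6 = 1 < 7 — winning move (to 1).
  13: 13 XOR 6 = 11 < 13 — winning move (to 11).
  6: 6 XOR 6 = 0 < 6 — winning move (to 0).
  10: 10 XOR 6 = 12 ≥ 10 — no move.
That gives 3 winning moves.

3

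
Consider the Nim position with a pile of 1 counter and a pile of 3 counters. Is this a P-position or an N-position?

N-position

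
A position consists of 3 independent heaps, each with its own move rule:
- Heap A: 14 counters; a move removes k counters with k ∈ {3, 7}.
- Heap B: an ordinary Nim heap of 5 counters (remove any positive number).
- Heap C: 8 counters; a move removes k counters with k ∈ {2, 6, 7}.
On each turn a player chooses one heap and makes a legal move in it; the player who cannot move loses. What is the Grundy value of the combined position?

6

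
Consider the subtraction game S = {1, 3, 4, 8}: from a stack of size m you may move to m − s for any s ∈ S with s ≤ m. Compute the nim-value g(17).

1

Grundy values for subtraction set {1, 3, 4, 8}:
k:     0  1  2  3  4  5  6  7  8  9 10 11 12 13 14 15 16 17
g(k):  0  1  0  1  2  3  2  0  1  0  1  2  3  2  0  1  0  1
So g(17) = 1.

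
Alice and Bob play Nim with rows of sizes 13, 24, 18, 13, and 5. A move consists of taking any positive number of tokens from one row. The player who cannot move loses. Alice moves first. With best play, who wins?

Alice wins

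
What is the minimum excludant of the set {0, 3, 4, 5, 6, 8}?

1

0 is in the set but 1 is not, so the mex is 1.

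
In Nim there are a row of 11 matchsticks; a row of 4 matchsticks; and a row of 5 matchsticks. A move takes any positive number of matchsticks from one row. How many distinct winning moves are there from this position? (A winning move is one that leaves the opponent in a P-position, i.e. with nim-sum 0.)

1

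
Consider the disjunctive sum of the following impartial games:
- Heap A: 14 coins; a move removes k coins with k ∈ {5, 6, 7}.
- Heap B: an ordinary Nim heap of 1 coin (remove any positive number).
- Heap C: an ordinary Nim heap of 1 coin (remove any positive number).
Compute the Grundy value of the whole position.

0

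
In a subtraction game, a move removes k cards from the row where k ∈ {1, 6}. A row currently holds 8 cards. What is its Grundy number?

Build the Grundy sequence with g(k) = mex{g(k−s) : s ∈ {1, 6}, s ≤ k}:
k:     0  1  2  3  4  5  6  7  8
g(k):  0  1  0  1  0  1  2  0  1
So g(8) = 1.

1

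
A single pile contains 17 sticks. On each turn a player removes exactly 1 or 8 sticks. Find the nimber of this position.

2

Grundy values for subtraction set {1, 8}:
k:     0  1  2  3  4  5  6  7  8  9 10 11 12 13 14 15 16 17
g(k):  0  1  0  1  0  1  0  1  2  0  1  0  1  0  1  0  1  2
So g(17) = 2.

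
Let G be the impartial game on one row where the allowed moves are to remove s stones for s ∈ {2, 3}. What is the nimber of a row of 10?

Grundy values for subtraction set {2, 3}:
k:     0  1  2  3  4  5  6  7  8  9 10
g(k):  0  0  1  1  2  0  0  1  1  2  0
So g(10) = 0.

0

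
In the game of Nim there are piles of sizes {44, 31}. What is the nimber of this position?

51

Nim-sum: 44 XOR 31 = 51.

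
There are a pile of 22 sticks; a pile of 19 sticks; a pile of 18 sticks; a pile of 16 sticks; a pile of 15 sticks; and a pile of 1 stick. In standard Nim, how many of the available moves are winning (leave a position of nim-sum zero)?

Bitwise XOR of the heap sizes:
  10110  (22)
  10011  (19)
  10010  (18)
  10000  (16)
  01111  (15)
  00001  (1)
  -----
  01001  (9)
The overall nim-sum is X = 9. A pile of size p has a winning move iff p XOR X < p (reduce it to p XOR X).
  22: 22 XOR 9 = 31 ≥ 22 — no move.
  19: 19 XOR 9 = 26 ≥ 19 — no move.
  18: 18 XOR 9 = 27 ≥ 18 — no move.
  16: 16 XOR 9 = 25 ≥ 16 — no move.
  15: 15 XOR 9 = 6 < 15 — winning move (to 6).
  1: 1 XOR 9 = 8 ≥ 1 — no move.
That gives 1 winning move.

1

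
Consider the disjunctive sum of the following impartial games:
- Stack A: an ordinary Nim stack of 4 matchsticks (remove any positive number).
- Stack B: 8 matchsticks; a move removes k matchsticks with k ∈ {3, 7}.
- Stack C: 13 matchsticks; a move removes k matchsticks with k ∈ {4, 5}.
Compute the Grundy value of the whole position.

7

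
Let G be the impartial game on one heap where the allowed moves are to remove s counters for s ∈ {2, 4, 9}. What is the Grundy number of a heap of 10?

Build the Grundy sequence with g(k) = mex{g(k−s) : s ∈ {2, 4, 9}, s ≤ k}:
g(0) = mex{} = 0
g(1) = mex{} = 0
g(2) = mex{0} = 1
g(3) = mex{0} = 1
g(4) = mex{0,1} = 2
g(5) = mex{0,1} = 2
g(6) = mex{1,2} = 0
g(7) = mex{1,2} = 0
g(8) = mex{0,2} = 1
g(9) = mex{0,2} = 1
g(10) = mex{0,1} = 2
So g(10) = 2.

2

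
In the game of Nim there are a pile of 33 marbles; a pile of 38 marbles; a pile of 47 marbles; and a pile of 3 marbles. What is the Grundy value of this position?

43

Nim-sum: 33 ⊕ 38 ⊕ 47 ⊕ 3 = 43.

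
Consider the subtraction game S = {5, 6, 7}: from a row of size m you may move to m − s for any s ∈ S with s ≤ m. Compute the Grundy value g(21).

1

Compute g(0), g(1), … for moves {5, 6, 7}:
k:     0  1  2  3  4  5  6  7  8  9 10 11 12 13 14 15 16 17 18 19 20 21
g(k):  0  0  0  0  0  1  1  1  1  1  2  2  0  0  0  0  0  1  1  1  1  1
So g(21) = 1.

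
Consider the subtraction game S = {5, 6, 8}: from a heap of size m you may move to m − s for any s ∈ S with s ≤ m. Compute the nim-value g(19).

1

Compute g(0), g(1), … for moves {5, 6, 8}:
k:     0  1  2  3  4  5  6  7  8  9 10 11 12 13 14 15 16 17 18 19
g(k):  0  0  0  0  0  1  1  1  1  1  2  2  2  0  0  0  0  0  1  1
So g(19) = 1.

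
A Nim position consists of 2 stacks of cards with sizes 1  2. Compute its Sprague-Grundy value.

Compute the nim-sum pairwise:
1 XOR 2 = 3

3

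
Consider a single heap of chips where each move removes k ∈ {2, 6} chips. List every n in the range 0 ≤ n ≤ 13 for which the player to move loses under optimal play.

0, 1, 4, 5, 8, 9, 12, 13

Build the Grundy sequence with g(k) = mex{g(k−s) : s ∈ {2, 6}, s ≤ k}:
k:     0  1  2  3  4  5  6  7  8  9 10 11 12 13
g(k):  0  0  1  1  0  0  1  1  0  0  1  1  0  0
The P-positions (g = 0) in 0..13 are 0, 1, 4, 5, 8, 9, 12, 13.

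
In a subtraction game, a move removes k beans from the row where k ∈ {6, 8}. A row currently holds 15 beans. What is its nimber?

0

Build the Grundy sequence with g(k) = mex{g(k−s) : s ∈ {6, 8}, s ≤ k}:
k:     0  1  2  3  4  5  6  7  8  9 10 11 12 13 14 15
g(k):  0  0  0  0  0  0  1  1  1  1  1  1  2  2  0  0
So g(15) = 0.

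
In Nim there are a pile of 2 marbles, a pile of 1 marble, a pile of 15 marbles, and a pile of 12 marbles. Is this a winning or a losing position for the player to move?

Losing position

Bitwise XOR of the heap sizes:
  0010  (2)
  0001  (1)
  1111  (15)
  1100  (12)
  ----
  0000  (0)
The nim-sum is 0, so this is a P-position: the player to move is in a losing position under optimal play.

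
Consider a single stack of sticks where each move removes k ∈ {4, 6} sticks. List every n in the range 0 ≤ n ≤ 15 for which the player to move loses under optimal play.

0, 1, 2, 3, 10, 11, 12, 13

Compute g(0), g(1), … for moves {4, 6}:
k:     0  1  2  3  4  5  6  7  8  9 10 11 12 13 14 15
g(k):  0  0  0  0  1  1  1  1  2  2  0  0  0  0  1  1
The P-positions (g = 0) in 0..15 are 0, 1, 2, 3, 10, 11, 12, 13.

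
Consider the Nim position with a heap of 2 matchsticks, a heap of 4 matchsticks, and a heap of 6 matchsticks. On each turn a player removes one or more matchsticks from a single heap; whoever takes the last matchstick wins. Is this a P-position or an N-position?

P-position

Bitwise XOR of the heap sizes:
  010  (2)
  100  (4)
  110  (6)
  ---
  000  (0)
The nim-sum is 0, so this is a P-position: the player to move is in a losing position under optimal play.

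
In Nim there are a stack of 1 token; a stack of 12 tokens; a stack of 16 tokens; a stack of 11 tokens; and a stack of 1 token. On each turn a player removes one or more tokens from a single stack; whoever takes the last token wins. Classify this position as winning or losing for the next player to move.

Nim-sum: 1 ^ 12 ^ 16 ^ 11 ^ 1 = 23.
The nim-sum is 23 ≠ 0, so this is an N-position: the player to move can win.

Winning position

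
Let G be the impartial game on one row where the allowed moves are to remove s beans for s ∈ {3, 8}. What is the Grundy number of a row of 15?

Grundy values for subtraction set {3, 8}:
k:     0  1  2  3  4  5  6  7  8  9 10 11 12 13 14 15
g(k):  0  0  0  1  1  1  0  0  2  1  1  0  0  0  1  1
So g(15) = 1.

1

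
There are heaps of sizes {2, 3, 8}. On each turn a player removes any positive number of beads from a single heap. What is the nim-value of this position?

9

Nim-sum: 2 XOR 3 XOR 8 = 9.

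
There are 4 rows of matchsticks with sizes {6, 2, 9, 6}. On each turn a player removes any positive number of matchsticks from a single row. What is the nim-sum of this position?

11

Compute the nim-sum pairwise:
6 ⊕ 2 = 4
4 ⊕ 9 = 13
13 ⊕ 6 = 11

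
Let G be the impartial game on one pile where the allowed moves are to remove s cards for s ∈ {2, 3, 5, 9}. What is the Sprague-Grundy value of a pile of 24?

Grundy values for subtraction set {2, 3, 5, 9}:
k:     0  1  2  3  4  5  6  7  8  9 10 11 12 13 14 15 16 17 18 19 20 21 22 23 24
g(k):  0  0  1  1  2  2  3  0  0  1  1  2  2  3  0  0  1  1  2  2  3  0  0  1  1
So g(24) = 1.

1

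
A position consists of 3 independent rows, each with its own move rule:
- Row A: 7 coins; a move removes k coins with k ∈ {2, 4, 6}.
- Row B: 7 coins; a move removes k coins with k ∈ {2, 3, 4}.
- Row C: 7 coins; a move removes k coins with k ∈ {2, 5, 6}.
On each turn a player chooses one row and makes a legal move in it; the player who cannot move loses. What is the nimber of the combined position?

0

Grundy values for row A (subtraction set {2, 4, 6}):
g(0) = mex{} = 0
g(1) = mex{} = 0
g(2) = mex{0} = 1
g(3) = mex{0} = 1
g(4) = mex{0,1} = 2
g(5) = mex{0,1} = 2
g(6) = mex{0,1,2} = 3
g(7) = mex{0,1,2} = 3
So g(7) = 3.
For row B, compute g(0), g(1), … with moves {2, 3, 4}:
g(0) = mex{} = 0
g(1) = mex{} = 0
g(2) = mex{0} = 1
g(3) = mex{0} = 1
g(4) = mex{0,1} = 2
g(5) = mex{0,1} = 2
g(6) = mex{1,2} = 0
g(7) = mex{1,2} = 0
So g(7) = 0.
Build the Grundy sequence for row C with g(k) = mex{g(k−s) : s ∈ {2, 5, 6}, s ≤ k}:
k:     0  1  2  3  4  5  6  7
g(k):  0  0  1  1  0  2  1  3
So g(7) = 3.
By the Sprague-Grundy theorem, the Grundy value of a sum of independent games is the XOR of the component values.
Combined value = 3 ⊕ 0 ⊕ 3 = 0.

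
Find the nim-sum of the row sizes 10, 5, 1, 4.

10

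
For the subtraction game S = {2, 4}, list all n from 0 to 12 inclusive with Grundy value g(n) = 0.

0, 1, 6, 7, 12

Grundy values for subtraction set {2, 4}:
g(0) = mex{} = 0
g(1) = mex{} = 0
g(2) = mex{0} = 1
g(3) = mex{0} = 1
g(4) = mex{0,1} = 2
g(5) = mex{0,1} = 2
g(6) = mex{1,2} = 0
g(7) = mex{1,2} = 0
g(8) = mex{0,2} = 1
g(9) = mex{0,2} = 1
g(10) = mex{0,1} = 2
g(11) = mex{0,1} = 2
g(12) = mex{1,2} = 0
The P-positions (g = 0) in 0..12 are 0, 1, 6, 7, 12.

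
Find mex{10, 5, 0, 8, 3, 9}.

1

0 is in the set but 1 is not, so the mex is 1.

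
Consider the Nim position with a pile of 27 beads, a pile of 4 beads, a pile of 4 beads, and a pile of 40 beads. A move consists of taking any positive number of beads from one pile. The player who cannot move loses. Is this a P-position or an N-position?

N-position

Compute the nim-sum pairwise:
27 XOR 4 = 31
31 XOR 4 = 27
27 XOR 40 = 51
The nim-sum is 51 ≠ 0, so this is an N-position: the player to move can win.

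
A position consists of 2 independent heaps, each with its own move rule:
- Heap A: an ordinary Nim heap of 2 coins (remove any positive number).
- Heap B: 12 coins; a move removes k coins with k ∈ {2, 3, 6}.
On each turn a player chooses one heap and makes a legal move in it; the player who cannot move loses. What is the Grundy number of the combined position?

3

Heap A is a plain Nim heap of size 2, so its Grundy value is 2.
For heap B, compute g(0), g(1), … with moves {2, 3, 6}:
g(0) = mex{} = 0
g(1) = mex{} = 0
g(2) = mex{0} = 1
g(3) = mex{0} = 1
g(4) = mex{0,1} = 2
g(5) = mex{1} = 0
g(6) = mex{0,1,2} = 3
g(7) = mex{0,2} = 1
g(8) = mex{0,1,3} = 2
g(9) = mex{1,3} = 0
g(10) = mex{1,2} = 0
g(11) = mex{0,2} = 1
g(12) = mex{0,3} = 1
So g(12) = 1.
The value of a disjunctive sum is the nim-sum of the parts.
Combined value = 2 ⊕ 1 = 3.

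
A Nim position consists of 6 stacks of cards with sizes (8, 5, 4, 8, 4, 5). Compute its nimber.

0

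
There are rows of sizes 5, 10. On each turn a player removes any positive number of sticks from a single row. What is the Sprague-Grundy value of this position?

Nim-sum: 5 ⊕ 10 = 15.

15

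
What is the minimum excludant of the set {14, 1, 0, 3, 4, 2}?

5

The values 0, 1, 2, 3, 4 are all present; 5 is the first non-negative integer missing from the set.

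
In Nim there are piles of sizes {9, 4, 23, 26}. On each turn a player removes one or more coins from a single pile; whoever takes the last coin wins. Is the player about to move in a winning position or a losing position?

Nim-sum: 9 ^ 4 ^ 23 ^ 26 = 0.
The nim-sum is 0, so this is a P-position: the player to move is in a losing position under optimal play.

Losing position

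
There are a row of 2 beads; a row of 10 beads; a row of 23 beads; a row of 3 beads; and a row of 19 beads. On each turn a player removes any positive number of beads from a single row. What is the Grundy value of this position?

Bitwise XOR of the heap sizes:
  00010  (2)
  01010  (10)
  10111  (23)
  00011  (3)
  10011  (19)
  -----
  01111  (15)

15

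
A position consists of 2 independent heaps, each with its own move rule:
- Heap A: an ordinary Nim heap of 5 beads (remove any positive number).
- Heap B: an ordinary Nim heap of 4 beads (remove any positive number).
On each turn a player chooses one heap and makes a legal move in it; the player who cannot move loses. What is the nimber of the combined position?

1

Heap A is a plain Nim heap of size 5, so its Grundy value is 5.
Heap B is a plain Nim heap of size 4, so its Grundy value is 4.
By the Sprague-Grundy theorem, the Grundy value of a sum of independent games is the XOR of the component values.
Combined value = 5 XOR 4 = 1.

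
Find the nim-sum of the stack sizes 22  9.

Nim-sum: 22 XOR 9 = 31.

31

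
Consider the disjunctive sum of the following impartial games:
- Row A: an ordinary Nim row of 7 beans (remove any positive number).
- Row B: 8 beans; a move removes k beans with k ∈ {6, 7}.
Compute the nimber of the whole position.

Row A is a plain Nim row of size 7, so its Grundy value is 7.
Build the Grundy sequence for row B with g(k) = mex{g(k−s) : s ∈ {6, 7}, s ≤ k}:
k:     0  1  2  3  4  5  6  7  8
g(k):  0  0  0  0  0  0  1  1  1
So g(8) = 1.
The value of a disjunctive sum is the nim-sum of the parts.
Combined value = 7 XOR 1 = 6.

6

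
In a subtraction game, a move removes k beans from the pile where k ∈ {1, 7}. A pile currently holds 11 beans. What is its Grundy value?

Compute g(0), g(1), … for moves {1, 7}:
k:     0  1  2  3  4  5  6  7  8  9 10 11
g(k):  0  1  0  1  0  1  0  1  0  1  0  1
So g(11) = 1.

1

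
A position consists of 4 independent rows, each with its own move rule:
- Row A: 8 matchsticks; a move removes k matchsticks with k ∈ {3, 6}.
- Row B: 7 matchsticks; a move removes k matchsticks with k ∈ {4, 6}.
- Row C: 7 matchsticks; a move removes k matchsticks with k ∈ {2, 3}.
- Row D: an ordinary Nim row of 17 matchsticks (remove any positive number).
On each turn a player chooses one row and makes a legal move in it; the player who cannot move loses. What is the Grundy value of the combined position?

Build the Grundy sequence for row A with g(k) = mex{g(k−s) : s ∈ {3, 6}, s ≤ k}:
k:     0  1  2  3  4  5  6  7  8
g(k):  0  0  0  1  1  1  2  2  2
So g(8) = 2.
Grundy values for row B (subtraction set {4, 6}):
k:     0  1  2  3  4  5  6  7
g(k):  0  0  0  0  1  1  1  1
So g(7) = 1.
Build the Grundy sequence for row C with g(k) = mex{g(k−s) : s ∈ {2, 3}, s ≤ k}:
g(0) = mex{} = 0
g(1) = mex{} = 0
g(2) = mex{0} = 1
g(3) = mex{0} = 1
g(4) = mex{0,1} = 2
g(5) = mex{1} = 0
g(6) = mex{1,2} = 0
g(7) = mex{0,2} = 1
So g(7) = 1.
Row D is a plain Nim row of size 17, so its Grundy value is 17.
By the Sprague-Grundy theorem, the Grundy value of a sum of independent games is the XOR of the component values.
Combined value = 2 XOR 1 XOR 1 XOR 17 = 19.

19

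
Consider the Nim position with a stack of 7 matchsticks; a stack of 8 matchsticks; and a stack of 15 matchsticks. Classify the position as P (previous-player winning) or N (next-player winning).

P-position

Compute the nim-sum pairwise:
7 ⊕ 8 = 15
15 ⊕ 15 = 0
The nim-sum is 0, so this is a P-position: the player to move is in a losing position under optimal play.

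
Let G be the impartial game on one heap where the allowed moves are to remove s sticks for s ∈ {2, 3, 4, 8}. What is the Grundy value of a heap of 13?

0

Grundy values for subtraction set {2, 3, 4, 8}:
k:     0  1  2  3  4  5  6  7  8  9 10 11 12 13
g(k):  0  0  1  1  2  2  0  0  1  1  2  2  0  0
So g(13) = 0.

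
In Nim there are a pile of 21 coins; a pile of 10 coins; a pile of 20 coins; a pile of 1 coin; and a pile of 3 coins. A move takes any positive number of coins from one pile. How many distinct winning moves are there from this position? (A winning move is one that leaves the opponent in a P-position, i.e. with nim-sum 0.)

1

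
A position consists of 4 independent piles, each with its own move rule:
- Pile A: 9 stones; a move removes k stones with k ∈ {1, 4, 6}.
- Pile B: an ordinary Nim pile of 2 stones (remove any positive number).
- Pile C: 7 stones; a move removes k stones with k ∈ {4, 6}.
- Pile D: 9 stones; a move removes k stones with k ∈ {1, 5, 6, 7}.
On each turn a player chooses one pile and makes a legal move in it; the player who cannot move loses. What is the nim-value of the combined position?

Grundy values for pile A (subtraction set {1, 4, 6}):
g(0) = mex{} = 0
g(1) = mex{0} = 1
g(2) = mex{1} = 0
g(3) = mex{0} = 1
g(4) = mex{0,1} = 2
g(5) = mex{1,2} = 0
g(6) = mex{0} = 1
g(7) = mex{1} = 0
g(8) = mex{0,2} = 1
g(9) = mex{0,1} = 2
So g(9) = 2.
Pile B is a plain Nim pile of size 2, so its Grundy value is 2.
Grundy values for pile C (subtraction set {4, 6}):
k:     0  1  2  3  4  5  6  7
g(k):  0  0  0  0  1  1  1  1
So g(7) = 1.
Build the Grundy sequence for pile D with g(k) = mex{g(k−s) : s ∈ {1, 5, 6, 7}, s ≤ k}:
g(0) = mex{} = 0
g(1) = mex{0} = 1
g(2) = mex{1} = 0
g(3) = mex{0} = 1
g(4) = mex{1} = 0
g(5) = mex{0} = 1
g(6) = mex{0,1} = 2
g(7) = mex{0,1,2} = 3
g(8) = mex{0,1,3} = 2
g(9) = mex{0,1,2} = 3
So g(9) = 3.
By the Sprague-Grundy theorem, the Grundy value of a sum of independent games is the XOR of the component values.
Combined value = 2 XOR 2 XOR 1 XOR 3 = 2.

2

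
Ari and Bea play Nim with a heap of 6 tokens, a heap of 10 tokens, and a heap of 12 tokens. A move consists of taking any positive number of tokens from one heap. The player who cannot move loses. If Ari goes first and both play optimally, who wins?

Bitwise XOR of the heap sizes:
  0110  (6)
  1010  (10)
  1100  (12)
  ----
  0000  (0)
The nim-sum is 0, so this is a P-position: the player to move is in a losing position under optimal play; Ari is about to move from it and so loses — Bea wins.

Bea wins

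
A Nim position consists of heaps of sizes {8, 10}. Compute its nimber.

2

Compute the nim-sum pairwise:
8 ^ 10 = 2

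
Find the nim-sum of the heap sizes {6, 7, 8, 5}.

Nim-sum: 6 XOR 7 XOR 8 XOR 5 = 12.

12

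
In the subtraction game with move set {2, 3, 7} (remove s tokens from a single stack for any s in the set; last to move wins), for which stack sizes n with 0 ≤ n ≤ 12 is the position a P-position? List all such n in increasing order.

Build the Grundy sequence with g(k) = mex{g(k−s) : s ∈ {2, 3, 7}, s ≤ k}:
g(0) = mex{} = 0
g(1) = mex{} = 0
g(2) = mex{0} = 1
g(3) = mex{0} = 1
g(4) = mex{0,1} = 2
g(5) = mex{1} = 0
g(6) = mex{1,2} = 0
g(7) = mex{0,2} = 1
g(8) = mex{0} = 1
g(9) = mex{0,1} = 2
g(10) = mex{1} = 0
g(11) = mex{1,2} = 0
g(12) = mex{0,2} = 1
The P-positions (g = 0) in 0..12 are 0, 1, 5, 6, 10, 11.

0, 1, 5, 6, 10, 11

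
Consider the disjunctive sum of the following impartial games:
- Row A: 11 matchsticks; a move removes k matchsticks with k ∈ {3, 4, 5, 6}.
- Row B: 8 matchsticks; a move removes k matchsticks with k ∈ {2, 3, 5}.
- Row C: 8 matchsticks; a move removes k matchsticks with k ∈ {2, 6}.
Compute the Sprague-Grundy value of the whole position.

Grundy values for row A (subtraction set {3, 4, 5, 6}):
g(0) = mex{} = 0
g(1) = mex{} = 0
g(2) = mex{} = 0
g(3) = mex{0} = 1
g(4) = mex{0} = 1
g(5) = mex{0} = 1
g(6) = mex{0,1} = 2
g(7) = mex{0,1} = 2
g(8) = mex{0,1} = 2
g(9) = mex{1,2} = 0
g(10) = mex{1,2} = 0
g(11) = mex{1,2} = 0
So g(11) = 0.
For row B, compute g(0), g(1), … with moves {2, 3, 5}:
k:     0  1  2  3  4  5  6  7  8
g(k):  0  0  1  1  2  2  3  0  0
So g(8) = 0.
Grundy values for row C (subtraction set {2, 6}):
k:     0  1  2  3  4  5  6  7  8
g(k):  0  0  1  1  0  0  1  1  0
So g(8) = 0.
The value of a disjunctive sum is the nim-sum of the parts.
Combined value = 0 ⊕ 0 ⊕ 0 = 0.

0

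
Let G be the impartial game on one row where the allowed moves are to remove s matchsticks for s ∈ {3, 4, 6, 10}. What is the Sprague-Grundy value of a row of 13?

Grundy values for subtraction set {3, 4, 6, 10}:
k:     0  1  2  3  4  5  6  7  8  9 10 11 12 13
g(k):  0  0  0  1  1  1  2  2  2  0  3  3  1  4
So g(13) = 4.

4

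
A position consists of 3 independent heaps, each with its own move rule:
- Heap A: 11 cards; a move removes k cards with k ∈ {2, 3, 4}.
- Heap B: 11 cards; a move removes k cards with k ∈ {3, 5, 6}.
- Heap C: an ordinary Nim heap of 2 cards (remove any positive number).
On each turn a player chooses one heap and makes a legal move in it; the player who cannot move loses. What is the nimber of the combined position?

0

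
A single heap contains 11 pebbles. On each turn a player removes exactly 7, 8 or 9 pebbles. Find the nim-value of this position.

1

Compute g(0), g(1), … for moves {7, 8, 9}:
g(0) = mex{} = 0
g(1) = mex{} = 0
g(2) = mex{} = 0
g(3) = mex{} = 0
g(4) = mex{} = 0
g(5) = mex{} = 0
g(6) = mex{} = 0
g(7) = mex{0} = 1
g(8) = mex{0} = 1
g(9) = mex{0} = 1
g(10) = mex{0} = 1
g(11) = mex{0} = 1
So g(11) = 1.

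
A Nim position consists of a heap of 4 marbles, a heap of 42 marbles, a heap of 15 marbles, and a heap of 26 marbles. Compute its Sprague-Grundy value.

59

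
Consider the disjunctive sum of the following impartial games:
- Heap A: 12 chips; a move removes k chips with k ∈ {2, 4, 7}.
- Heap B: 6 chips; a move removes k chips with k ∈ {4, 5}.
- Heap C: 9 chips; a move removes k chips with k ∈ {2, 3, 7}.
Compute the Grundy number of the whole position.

Grundy values for heap A (subtraction set {2, 4, 7}):
k:     0  1  2  3  4  5  6  7  8  9 10 11 12
g(k):  0  0  1  1  2  2  0  3  1  0  2  1  0
So g(12) = 0.
Build the Grundy sequence for heap B with g(k) = mex{g(k−s) : s ∈ {4, 5}, s ≤ k}:
g(0) = mex{} = 0
g(1) = mex{} = 0
g(2) = mex{} = 0
g(3) = mex{} = 0
g(4) = mex{0} = 1
g(5) = mex{0} = 1
g(6) = mex{0} = 1
So g(6) = 1.
Grundy values for heap C (subtraction set {2, 3, 7}):
k:     0  1  2  3  4  5  6  7  8  9
g(k):  0  0  1  1  2  0  0  1  1  2
So g(9) = 2.
The value of a disjunctive sum is the nim-sum of the parts.
Combined value = 0 XOR 1 XOR 2 = 3.

3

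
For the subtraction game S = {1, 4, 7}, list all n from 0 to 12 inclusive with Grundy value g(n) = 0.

0, 2, 5, 8, 10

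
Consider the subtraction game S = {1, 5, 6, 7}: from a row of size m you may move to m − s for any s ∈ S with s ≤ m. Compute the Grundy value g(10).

2

Compute g(0), g(1), … for moves {1, 5, 6, 7}:
g(0) = mex{} = 0
g(1) = mex{0} = 1
g(2) = mex{1} = 0
g(3) = mex{0} = 1
g(4) = mex{1} = 0
g(5) = mex{0} = 1
g(6) = mex{0,1} = 2
g(7) = mex{0,1,2} = 3
g(8) = mex{0,1,3} = 2
g(9) = mex{0,1,2} = 3
g(10) = mex{0,1,3} = 2
So g(10) = 2.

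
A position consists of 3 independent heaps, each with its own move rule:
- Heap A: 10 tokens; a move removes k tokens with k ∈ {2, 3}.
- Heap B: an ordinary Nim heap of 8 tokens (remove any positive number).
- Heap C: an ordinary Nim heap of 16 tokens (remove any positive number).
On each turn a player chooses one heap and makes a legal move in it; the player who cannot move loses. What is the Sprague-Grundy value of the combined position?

Grundy values for heap A (subtraction set {2, 3}):
k:     0  1  2  3  4  5  6  7  8  9 10
g(k):  0  0  1  1  2  0  0  1  1  2  0
So g(10) = 0.
Heap B is a plain Nim heap of size 8, so its Grundy value is 8.
Heap C is a plain Nim heap of size 16, so its Grundy value is 16.
By the Sprague-Grundy theorem, the Grundy value of a sum of independent games is the XOR of the component values.
Combined value = 0 XOR 8 XOR 16 = 24.

24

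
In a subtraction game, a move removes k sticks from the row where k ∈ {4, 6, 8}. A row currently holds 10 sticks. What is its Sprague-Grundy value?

Grundy values for subtraction set {4, 6, 8}:
g(0) = mex{} = 0
g(1) = mex{} = 0
g(2) = mex{} = 0
g(3) = mex{} = 0
g(4) = mex{0} = 1
g(5) = mex{0} = 1
g(6) = mex{0} = 1
g(7) = mex{0} = 1
g(8) = mex{0,1} = 2
g(9) = mex{0,1} = 2
g(10) = mex{0,1} = 2
So g(10) = 2.

2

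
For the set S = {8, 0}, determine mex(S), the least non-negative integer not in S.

1

0 is in the set but 1 is not, so the mex is 1.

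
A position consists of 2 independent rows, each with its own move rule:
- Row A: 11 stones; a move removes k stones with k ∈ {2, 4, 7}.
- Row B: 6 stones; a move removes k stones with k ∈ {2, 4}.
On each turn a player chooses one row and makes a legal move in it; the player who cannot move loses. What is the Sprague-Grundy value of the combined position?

Grundy values for row A (subtraction set {2, 4, 7}):
g(0) = mex{} = 0
g(1) = mex{} = 0
g(2) = mex{0} = 1
g(3) = mex{0} = 1
g(4) = mex{0,1} = 2
g(5) = mex{0,1} = 2
g(6) = mex{1,2} = 0
g(7) = mex{0,1,2} = 3
g(8) = mex{0,2} = 1
g(9) = mex{1,2,3} = 0
g(10) = mex{0,1} = 2
g(11) = mex{0,2,3} = 1
So g(11) = 1.
Grundy values for row B (subtraction set {2, 4}):
k:     0  1  2  3  4  5  6
g(k):  0  0  1  1  2  2  0
So g(6) = 0.
By the Sprague-Grundy theorem, the Grundy value of a sum of independent games is the XOR of the component values.
Combined value = 1 XOR 0 = 1.

1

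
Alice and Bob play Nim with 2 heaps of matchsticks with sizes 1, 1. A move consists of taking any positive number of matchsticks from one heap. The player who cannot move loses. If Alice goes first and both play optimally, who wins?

Bob wins

Compute the nim-sum pairwise:
1 ^ 1 = 0
The nim-sum is 0, so this is a P-position: the player to move is in a losing position under optimal play; Alice is about to move from it and so loses — Bob wins.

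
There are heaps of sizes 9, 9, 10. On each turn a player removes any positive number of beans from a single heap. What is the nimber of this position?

10

Bitwise XOR of the heap sizes:
  1001  (9)
  1001  (9)
  1010  (10)
  ----
  1010  (10)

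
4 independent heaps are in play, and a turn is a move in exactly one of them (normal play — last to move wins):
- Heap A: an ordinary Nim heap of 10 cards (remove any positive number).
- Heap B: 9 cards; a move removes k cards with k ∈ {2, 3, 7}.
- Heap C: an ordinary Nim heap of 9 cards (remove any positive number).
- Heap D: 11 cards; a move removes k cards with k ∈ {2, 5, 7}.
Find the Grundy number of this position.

2

Heap A is a plain Nim heap of size 10, so its Grundy value is 10.
Build the Grundy sequence for heap B with g(k) = mex{g(k−s) : s ∈ {2, 3, 7}, s ≤ k}:
g(0) = mex{} = 0
g(1) = mex{} = 0
g(2) = mex{0} = 1
g(3) = mex{0} = 1
g(4) = mex{0,1} = 2
g(5) = mex{1} = 0
g(6) = mex{1,2} = 0
g(7) = mex{0,2} = 1
g(8) = mex{0} = 1
g(9) = mex{0,1} = 2
So g(9) = 2.
Heap C is a plain Nim heap of size 9, so its Grundy value is 9.
Build the Grundy sequence for heap D with g(k) = mex{g(k−s) : s ∈ {2, 5, 7}, s ≤ k}:
k:     0  1  2  3  4  5  6  7  8  9 10 11
g(k):  0  0  1  1  0  2  1  3  2  2  0  3
So g(11) = 3.
The value of a disjunctive sum is the nim-sum of the parts.
Combined value = 10 XOR 2 XOR 9 XOR 3 = 2.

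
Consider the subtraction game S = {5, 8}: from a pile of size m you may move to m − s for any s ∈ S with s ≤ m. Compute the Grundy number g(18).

1

Compute g(0), g(1), … for moves {5, 8}:
k:     0  1  2  3  4  5  6  7  8  9 10 11 12 13 14 15 16 17 18
g(k):  0  0  0  0  0  1  1  1  1  1  2  2  2  0  0  0  0  0  1
So g(18) = 1.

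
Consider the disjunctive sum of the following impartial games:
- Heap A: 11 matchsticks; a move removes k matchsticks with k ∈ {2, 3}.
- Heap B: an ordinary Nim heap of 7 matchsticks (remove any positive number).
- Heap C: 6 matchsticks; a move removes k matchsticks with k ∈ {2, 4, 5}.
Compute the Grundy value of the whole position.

4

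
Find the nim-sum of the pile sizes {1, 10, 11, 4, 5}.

1

Nim-sum: 1 ⊕ 10 ⊕ 11 ⊕ 4 ⊕ 5 = 1.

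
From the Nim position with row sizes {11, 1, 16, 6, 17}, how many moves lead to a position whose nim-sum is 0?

1

Compute the nim-sum pairwise:
11 ^ 1 = 10
10 ^ 16 = 26
26 ^ 6 = 28
28 ^ 17 = 13
The overall nim-sum is X = 13. A row of size p has a winning move iff p XOR X < p (reduce it to p XOR X).
  11: 11 XOR 13 = 6 < 11 — winning move (to 6).
  1: 1 XOR 13 = 12 ≥ 1 — no move.
  16: 16 XOR 13 = 29 ≥ 16 — no move.
  6: 6 XOR 13 = 11 ≥ 6 — no move.
  17: 17 XOR 13 = 28 ≥ 17 — no move.
That gives 1 winning move.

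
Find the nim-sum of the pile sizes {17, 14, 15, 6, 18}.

Write each in binary and XOR column by column:
  10001  (17)
  01110  (14)
  01111  (15)
  00110  (6)
  10010  (18)
  -----
  00100  (4)

4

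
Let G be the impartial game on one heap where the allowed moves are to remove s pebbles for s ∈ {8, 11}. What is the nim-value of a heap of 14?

Build the Grundy sequence with g(k) = mex{g(k−s) : s ∈ {8, 11}, s ≤ k}:
k:     0  1  2  3  4  5  6  7  8  9 10 11 12 13 14
g(k):  0  0  0  0  0  0  0  0  1  1  1  1  1  1  1
So g(14) = 1.

1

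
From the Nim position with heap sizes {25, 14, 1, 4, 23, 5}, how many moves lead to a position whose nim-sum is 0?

0

In binary:
  11001  (25)
  01110  (14)
  00001  (1)
  00100  (4)
  10111  (23)
  00101  (5)
  -----
  00000  (0)
The nim-sum is already 0, so every move leaves a nonzero nim-sum — there are no winning moves.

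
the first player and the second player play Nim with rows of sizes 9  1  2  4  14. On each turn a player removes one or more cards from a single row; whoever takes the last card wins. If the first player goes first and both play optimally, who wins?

Write each in binary and XOR column by column:
  1001  (9)
  0001  (1)
  0010  (2)
  0100  (4)
  1110  (14)
  ----
  0000  (0)
The nim-sum is 0, so this is a P-position: the player to move is in a losing position under optimal play; the first player is about to move from it and so loses — the second player wins.

the second player wins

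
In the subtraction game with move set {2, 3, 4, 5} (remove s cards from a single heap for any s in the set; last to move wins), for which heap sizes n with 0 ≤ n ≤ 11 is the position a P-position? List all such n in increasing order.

Grundy values for subtraction set {2, 3, 4, 5}:
g(0) = mex{} = 0
g(1) = mex{} = 0
g(2) = mex{0} = 1
g(3) = mex{0} = 1
g(4) = mex{0,1} = 2
g(5) = mex{0,1} = 2
g(6) = mex{0,1,2} = 3
g(7) = mex{1,2} = 0
g(8) = mex{1,2,3} = 0
g(9) = mex{0,2,3} = 1
g(10) = mex{0,2,3} = 1
g(11) = mex{0,1,3} = 2
The P-positions (g = 0) in 0..11 are 0, 1, 7, 8.

0, 1, 7, 8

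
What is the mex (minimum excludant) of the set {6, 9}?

0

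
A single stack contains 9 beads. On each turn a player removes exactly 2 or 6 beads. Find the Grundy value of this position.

Grundy values for subtraction set {2, 6}:
g(0) = mex{} = 0
g(1) = mex{} = 0
g(2) = mex{0} = 1
g(3) = mex{0} = 1
g(4) = mex{1} = 0
g(5) = mex{1} = 0
g(6) = mex{0} = 1
g(7) = mex{0} = 1
g(8) = mex{1} = 0
g(9) = mex{1} = 0
So g(9) = 0.

0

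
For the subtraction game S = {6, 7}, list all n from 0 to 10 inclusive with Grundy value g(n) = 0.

0, 1, 2, 3, 4, 5

Compute g(0), g(1), … for moves {6, 7}:
g(0) = mex{} = 0
g(1) = mex{} = 0
g(2) = mex{} = 0
g(3) = mex{} = 0
g(4) = mex{} = 0
g(5) = mex{} = 0
g(6) = mex{0} = 1
g(7) = mex{0} = 1
g(8) = mex{0} = 1
g(9) = mex{0} = 1
g(10) = mex{0} = 1
The P-positions (g = 0) in 0..10 are 0, 1, 2, 3, 4, 5.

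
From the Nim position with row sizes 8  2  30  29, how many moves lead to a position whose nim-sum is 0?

In binary:
  01000  (8)
  00010  (2)
  11110  (30)
  11101  (29)
  -----
  01001  (9)
The overall nim-sum is X = 9. A row of size p has a winning move iff p XOR X < p (reduce it to p XOR X).
  8: 8 XOR 9 = 1 < 8 — winning move (to 1).
  2: 2 XOR 9 = 11 ≥ 2 — no move.
  30: 30 XOR 9 = 23 < 30 — winning move (to 23).
  29: 29 XOR 9 = 20 < 29 — winning move (to 20).
That gives 3 winning moves.

3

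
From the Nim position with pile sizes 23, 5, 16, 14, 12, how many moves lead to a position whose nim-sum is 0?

0

Compute the nim-sum pairwise:
23 XOR 5 = 18
18 XOR 16 = 2
2 XOR 14 = 12
12 XOR 12 = 0
The nim-sum is already 0, so every move leaves a nonzero nim-sum — there are no winning moves.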